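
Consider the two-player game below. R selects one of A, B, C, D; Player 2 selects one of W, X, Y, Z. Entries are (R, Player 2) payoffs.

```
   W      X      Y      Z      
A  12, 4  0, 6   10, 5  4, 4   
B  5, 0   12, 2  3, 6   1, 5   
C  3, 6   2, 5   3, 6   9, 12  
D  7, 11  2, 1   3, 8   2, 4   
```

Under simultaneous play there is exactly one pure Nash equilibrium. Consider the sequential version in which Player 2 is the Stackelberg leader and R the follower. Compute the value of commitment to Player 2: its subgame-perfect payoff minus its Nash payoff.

Work backward from R's decision.
- W: R compares 12, 5, 3, 7 and picks A; Player 2 would get 4.
- X: R compares 0, 12, 2, 2 and picks B; Player 2 would get 2.
- Y: R compares 10, 3, 3, 3 and picks A; Player 2 would get 5.
- Z: R compares 4, 1, 9, 2 and picks C; Player 2 would get 12.
Player 2's induced payoffs are 4, 2, 5, 12, so Player 2 commits to Z. Subgame-perfect outcome: (C, Z) with payoffs (9, 12).
Now find the simultaneous Nash equilibrium.
R's best replies: W→A; X→B; Y→A; Z→C.
Player 2's best replies: A→X; B→Y; C→Z; D→W.
The unique mutual best reply is (C, Z), giving (9, 12).
Player 2's commitment gain: 12 − 12 = 0.

0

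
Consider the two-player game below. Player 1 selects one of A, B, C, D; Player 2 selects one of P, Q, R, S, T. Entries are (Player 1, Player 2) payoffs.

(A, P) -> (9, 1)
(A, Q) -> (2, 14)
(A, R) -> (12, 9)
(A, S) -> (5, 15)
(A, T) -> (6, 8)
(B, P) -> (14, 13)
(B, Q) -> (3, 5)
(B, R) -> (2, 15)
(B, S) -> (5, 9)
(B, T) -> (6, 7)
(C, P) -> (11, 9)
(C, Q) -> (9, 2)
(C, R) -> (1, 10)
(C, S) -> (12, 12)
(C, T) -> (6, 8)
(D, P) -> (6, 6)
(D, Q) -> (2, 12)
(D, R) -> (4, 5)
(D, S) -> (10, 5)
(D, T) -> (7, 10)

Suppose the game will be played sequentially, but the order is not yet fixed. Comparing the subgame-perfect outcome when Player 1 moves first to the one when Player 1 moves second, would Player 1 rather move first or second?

second

If Player 1 leads: Player 2's best replies are A→S, B→R, C→S, D→Q; Player 1's induced payoffs 5, 2, 12, 2; outcome (C, S), payoffs (12, 12).
If Player 2 leads: Player 1's best replies are P→B, Q→C, R→A, S→C, T→D; Player 2's induced payoffs 13, 2, 9, 12, 10; outcome (B, P), payoffs (14, 13).
Player 1 gets 12 moving first and 14 moving second, so Player 1 prefers to move second.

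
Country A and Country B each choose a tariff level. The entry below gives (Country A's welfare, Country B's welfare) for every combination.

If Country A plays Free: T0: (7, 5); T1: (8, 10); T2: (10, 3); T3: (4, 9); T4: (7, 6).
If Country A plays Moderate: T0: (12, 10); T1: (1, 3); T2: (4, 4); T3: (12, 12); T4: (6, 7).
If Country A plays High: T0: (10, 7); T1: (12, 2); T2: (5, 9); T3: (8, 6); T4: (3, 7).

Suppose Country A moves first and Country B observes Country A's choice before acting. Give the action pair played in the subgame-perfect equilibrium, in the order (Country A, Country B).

Work backward from Country B's decision.
- Free → Country B plays T1 (best of 5, 10, 3, 9, 6); Country A gets 8.
- Moderate → Country B plays T3 (best of 10, 3, 4, 12, 7); Country A gets 12.
- High → Country B plays T2 (best of 7, 2, 9, 6, 7); Country A gets 5.
Maximizing over 8, 12, 5, Country A chooses Moderate. Subgame-perfect outcome: (Moderate, T3) with payoffs (12, 12).

(Moderate, T3)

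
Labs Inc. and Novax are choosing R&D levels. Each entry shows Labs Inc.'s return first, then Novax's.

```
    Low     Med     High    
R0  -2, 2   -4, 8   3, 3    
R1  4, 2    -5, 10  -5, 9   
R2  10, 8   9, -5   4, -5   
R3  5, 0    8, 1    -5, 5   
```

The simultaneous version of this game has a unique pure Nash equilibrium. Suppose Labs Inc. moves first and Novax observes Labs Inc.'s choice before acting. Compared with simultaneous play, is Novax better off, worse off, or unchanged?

Backward induction with Labs Inc. moving first.
- R0: BR = Med, leader payoff -4.
- R1: BR = Med, leader payoff -5.
- R2: BR = Low, leader payoff 10.
- R3: BR = High, leader payoff -5.
Among -4, -5, 10, -5, the best is 10 at R2. Subgame-perfect outcome: (R2, Low) with payoffs (10, 8).
For the simultaneous game, intersect best replies.
Labs Inc.'s best replies: Low→R2; Med→R2; High→R2.
Novax's best replies: R0→Med; R1→Med; R2→Low; R3→High.
The unique mutual best reply is (R2, Low), giving (10, 8).
Novax earns 8 sequentially versus 8 at the Nash outcome: unchanged.

unchanged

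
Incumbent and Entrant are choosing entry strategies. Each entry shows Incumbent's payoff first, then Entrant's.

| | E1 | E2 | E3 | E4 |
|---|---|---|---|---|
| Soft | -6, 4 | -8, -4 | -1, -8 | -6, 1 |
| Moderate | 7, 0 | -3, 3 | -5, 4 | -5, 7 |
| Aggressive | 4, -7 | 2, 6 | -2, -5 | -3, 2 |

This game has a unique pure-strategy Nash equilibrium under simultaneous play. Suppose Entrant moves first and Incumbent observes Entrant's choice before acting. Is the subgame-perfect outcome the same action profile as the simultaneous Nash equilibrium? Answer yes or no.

yes

Incumbent best-responds to each possible Entrant move:
- E1 → Incumbent plays Moderate (best of -6, 7, 4); Entrant gets 0.
- E2 → Incumbent plays Aggressive (best of -8, -3, 2); Entrant gets 6.
- E3 → Incumbent plays Soft (best of -1, -5, -2); Entrant gets -8.
- E4 → Incumbent plays Aggressive (best of -6, -5, -3); Entrant gets 2.
Entrant's induced payoffs are 0, 6, -8, 2, so Entrant commits to E2. Subgame-perfect outcome: (Aggressive, E2) with payoffs (2, 6).
Under simultaneous play:
Incumbent's best replies: E1→Moderate; E2→Aggressive; E3→Soft; E4→Aggressive.
Entrant's best replies: Soft→E1; Moderate→E4; Aggressive→E2.
The unique mutual best reply is (Aggressive, E2), giving (2, 6).
Sequential outcome (Aggressive, E2) coincides with the Nash profile (Aggressive, E2).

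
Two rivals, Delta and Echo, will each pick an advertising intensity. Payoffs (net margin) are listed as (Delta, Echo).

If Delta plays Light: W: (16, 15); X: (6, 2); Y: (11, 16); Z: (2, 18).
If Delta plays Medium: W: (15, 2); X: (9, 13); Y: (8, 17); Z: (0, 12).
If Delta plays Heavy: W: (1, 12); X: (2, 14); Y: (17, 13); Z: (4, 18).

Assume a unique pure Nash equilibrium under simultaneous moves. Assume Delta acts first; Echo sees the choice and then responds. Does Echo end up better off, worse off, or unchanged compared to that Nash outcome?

worse off

Solve by backward induction (Delta leads).
- Light: Echo compares 15, 2, 16, 18 and picks Z; Delta would get 2.
- Medium: Echo compares 2, 13, 17, 12 and picks Y; Delta would get 8.
- Heavy: Echo compares 12, 14, 13, 18 and picks Z; Delta would get 4.
Among 2, 8, 4, the best is 8 at Medium. Subgame-perfect outcome: (Medium, Y) with payoffs (8, 17).
Now find the simultaneous Nash equilibrium.
Delta's best replies: W→Light; X→Medium; Y→Heavy; Z→Heavy.
Echo's best replies: Light→Z; Medium→Y; Heavy→Z.
The unique mutual best reply is (Heavy, Z), giving (4, 18).
Echo earns 17 sequentially versus 18 at the Nash outcome: worse off.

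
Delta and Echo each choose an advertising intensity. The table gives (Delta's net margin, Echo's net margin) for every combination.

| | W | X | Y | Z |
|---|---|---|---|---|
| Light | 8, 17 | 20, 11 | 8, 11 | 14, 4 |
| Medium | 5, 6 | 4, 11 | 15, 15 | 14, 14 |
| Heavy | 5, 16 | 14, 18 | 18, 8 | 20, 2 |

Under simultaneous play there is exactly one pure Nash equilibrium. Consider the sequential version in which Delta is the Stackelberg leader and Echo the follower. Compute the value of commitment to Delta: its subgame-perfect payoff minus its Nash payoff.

7

Echo best-responds to each possible Delta move:
- Light: BR = W, leader payoff 8.
- Medium: BR = Y, leader payoff 15.
- Heavy: BR = X, leader payoff 14.
Among 8, 15, 14, the best is 15 at Medium. Subgame-perfect outcome: (Medium, Y) with payoffs (15, 15).
Now find the simultaneous Nash equilibrium.
Delta's best replies: W→Light; X→Light; Y→Heavy; Z→Heavy.
Echo's best replies: Light→W; Medium→Y; Heavy→X.
Only (Light, W) has each player best-responding; Nash payoffs (8, 17).
Delta's commitment gain: 15 − 8 = 7.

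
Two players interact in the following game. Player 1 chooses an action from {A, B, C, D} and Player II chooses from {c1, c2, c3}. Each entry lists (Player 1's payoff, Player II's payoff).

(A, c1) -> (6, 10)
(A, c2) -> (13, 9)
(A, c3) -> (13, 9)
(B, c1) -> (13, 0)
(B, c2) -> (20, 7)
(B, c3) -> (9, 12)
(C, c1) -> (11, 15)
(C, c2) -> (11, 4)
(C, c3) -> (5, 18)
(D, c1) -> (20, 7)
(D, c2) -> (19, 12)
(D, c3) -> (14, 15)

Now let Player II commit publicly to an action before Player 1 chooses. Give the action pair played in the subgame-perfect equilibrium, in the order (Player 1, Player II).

(D, c3)

Solve by backward induction (Player II leads).
- c1 → Player 1 plays D (best of 6, 13, 11, 20); Player II gets 7.
- c2 → Player 1 plays B (best of 13, 20, 11, 19); Player II gets 7.
- c3 → Player 1 plays D (best of 13, 9, 5, 14); Player II gets 15.
Player II's induced payoffs are 7, 7, 15, so Player II commits to c3. Subgame-perfect outcome: (D, c3) with payoffs (14, 15).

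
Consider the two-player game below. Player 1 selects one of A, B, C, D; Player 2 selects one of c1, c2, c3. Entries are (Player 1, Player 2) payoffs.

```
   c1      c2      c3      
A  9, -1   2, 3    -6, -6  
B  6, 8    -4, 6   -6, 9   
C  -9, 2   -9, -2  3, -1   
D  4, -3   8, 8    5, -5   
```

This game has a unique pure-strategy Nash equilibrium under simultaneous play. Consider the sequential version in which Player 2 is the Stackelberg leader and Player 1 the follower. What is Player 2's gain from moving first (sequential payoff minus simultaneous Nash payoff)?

0

Backward induction with Player 2 moving first.
- c1 → Player 1 plays A (best of 9, 6, -9, 4); Player 2 gets -1.
- c2 → Player 1 plays D (best of 2, -4, -9, 8); Player 2 gets 8.
- c3 → Player 1 plays D (best of -6, -6, 3, 5); Player 2 gets -5.
Maximizing over -1, 8, -5, Player 2 chooses c2. Subgame-perfect outcome: (D, c2) with payoffs (8, 8).
For the simultaneous game, intersect best replies.
Player 1's best replies: c1→A; c2→D; c3→D.
Player 2's best replies: A→c2; B→c3; C→c1; D→c2.
Only (D, c2) has each player best-responding; Nash payoffs (8, 8).
Player 2's commitment gain: 8 − 8 = 0.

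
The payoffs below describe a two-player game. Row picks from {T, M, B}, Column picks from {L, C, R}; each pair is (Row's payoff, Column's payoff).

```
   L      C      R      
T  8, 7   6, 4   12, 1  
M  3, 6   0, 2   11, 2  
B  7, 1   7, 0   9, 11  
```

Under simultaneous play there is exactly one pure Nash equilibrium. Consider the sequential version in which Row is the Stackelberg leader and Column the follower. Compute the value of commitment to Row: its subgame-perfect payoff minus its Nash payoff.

1

Column best-responds to each possible Row move:
- T: BR = L, leader payoff 8.
- M: BR = L, leader payoff 3.
- B: BR = R, leader payoff 9.
Maximizing over 8, 3, 9, Row chooses B. Subgame-perfect outcome: (B, R) with payoffs (9, 11).
For the simultaneous game, intersect best replies.
Row's best replies: L→T; C→B; R→T.
Column's best replies: T→L; M→L; B→R.
Only (T, L) has each player best-responding; Nash payoffs (8, 7).
Row's commitment gain: 9 − 8 = 1.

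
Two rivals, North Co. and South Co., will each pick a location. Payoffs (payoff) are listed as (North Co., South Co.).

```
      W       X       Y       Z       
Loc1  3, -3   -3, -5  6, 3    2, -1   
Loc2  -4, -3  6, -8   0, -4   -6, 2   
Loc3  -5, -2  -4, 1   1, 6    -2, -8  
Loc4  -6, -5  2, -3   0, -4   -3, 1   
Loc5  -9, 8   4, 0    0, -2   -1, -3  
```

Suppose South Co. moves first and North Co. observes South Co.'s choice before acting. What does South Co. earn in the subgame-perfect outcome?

Solve by backward induction (South Co. leads).
- W → North Co. plays Loc1 (best of 3, -4, -5, -6, -9); South Co. gets -3.
- X → North Co. plays Loc2 (best of -3, 6, -4, 2, 4); South Co. gets -8.
- Y → North Co. plays Loc1 (best of 6, 0, 1, 0, 0); South Co. gets 3.
- Z → North Co. plays Loc1 (best of 2, -6, -2, -3, -1); South Co. gets -1.
South Co.'s induced payoffs are -3, -8, 3, -1, so South Co. commits to Y. Subgame-perfect outcome: (Loc1, Y) with payoffs (6, 3).

3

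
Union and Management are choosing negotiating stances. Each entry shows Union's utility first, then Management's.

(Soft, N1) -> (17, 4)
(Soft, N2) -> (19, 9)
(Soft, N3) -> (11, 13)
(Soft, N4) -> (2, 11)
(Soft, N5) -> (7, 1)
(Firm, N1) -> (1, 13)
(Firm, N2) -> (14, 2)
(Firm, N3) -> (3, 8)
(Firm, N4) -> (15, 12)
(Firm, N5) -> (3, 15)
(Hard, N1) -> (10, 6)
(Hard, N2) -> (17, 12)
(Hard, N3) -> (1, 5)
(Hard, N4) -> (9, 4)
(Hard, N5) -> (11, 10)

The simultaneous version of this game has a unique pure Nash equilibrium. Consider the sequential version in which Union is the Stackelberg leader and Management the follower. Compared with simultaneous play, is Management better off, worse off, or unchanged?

worse off

Management best-responds to each possible Union move:
- Soft → Management plays N3 (best of 4, 9, 13, 11, 1); Union gets 11.
- Firm → Management plays N5 (best of 13, 2, 8, 12, 15); Union gets 3.
- Hard → Management plays N2 (best of 6, 12, 5, 4, 10); Union gets 17.
Union's induced payoffs are 11, 3, 17, so Union commits to Hard. Subgame-perfect outcome: (Hard, N2) with payoffs (17, 12).
For the simultaneous game, intersect best replies.
Union's best replies: N1→Soft; N2→Soft; N3→Soft; N4→Firm; N5→Hard.
Management's best replies: Soft→N3; Firm→N5; Hard→N2.
Only (Soft, N3) has each player best-responding; Nash payoffs (11, 13).
Management earns 12 sequentially versus 13 at the Nash outcome: worse off.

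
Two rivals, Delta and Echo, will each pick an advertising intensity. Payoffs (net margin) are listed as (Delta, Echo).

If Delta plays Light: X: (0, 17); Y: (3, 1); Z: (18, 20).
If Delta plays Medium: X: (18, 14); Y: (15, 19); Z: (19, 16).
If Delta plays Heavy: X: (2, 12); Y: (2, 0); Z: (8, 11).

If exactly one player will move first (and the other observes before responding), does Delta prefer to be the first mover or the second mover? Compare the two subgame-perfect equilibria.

first

If Delta leads: Echo's best replies are Light→Z, Medium→Y, Heavy→X; Delta's induced payoffs 18, 15, 2; outcome (Light, Z), payoffs (18, 20).
If Echo leads: Delta's best replies are X→Medium, Y→Medium, Z→Medium; Echo's induced payoffs 14, 19, 16; outcome (Medium, Y), payoffs (15, 19).
Delta gets 18 moving first and 15 moving second, so Delta prefers to move first.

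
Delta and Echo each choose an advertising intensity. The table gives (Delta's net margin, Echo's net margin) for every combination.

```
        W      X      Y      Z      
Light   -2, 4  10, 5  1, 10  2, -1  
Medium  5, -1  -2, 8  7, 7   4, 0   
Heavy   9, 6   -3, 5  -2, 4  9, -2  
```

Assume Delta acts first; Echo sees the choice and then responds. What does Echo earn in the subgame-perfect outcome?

6

Backward induction with Delta moving first.
- Light: BR = Y, leader payoff 1.
- Medium: BR = X, leader payoff -2.
- Heavy: BR = W, leader payoff 9.
Maximizing over 1, -2, 9, Delta chooses Heavy. Subgame-perfect outcome: (Heavy, W) with payoffs (9, 6).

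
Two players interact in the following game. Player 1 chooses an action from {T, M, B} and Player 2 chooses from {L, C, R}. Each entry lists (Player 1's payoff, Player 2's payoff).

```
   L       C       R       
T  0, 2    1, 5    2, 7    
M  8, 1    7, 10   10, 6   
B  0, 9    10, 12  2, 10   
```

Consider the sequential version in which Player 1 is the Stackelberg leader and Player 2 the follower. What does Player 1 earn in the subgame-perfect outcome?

Work backward from Player 2's decision.
- T → Player 2 plays R (best of 2, 5, 7); Player 1 gets 2.
- M → Player 2 plays C (best of 1, 10, 6); Player 1 gets 7.
- B → Player 2 plays C (best of 9, 12, 10); Player 1 gets 10.
Player 1's induced payoffs are 2, 7, 10, so Player 1 commits to B. Subgame-perfect outcome: (B, C) with payoffs (10, 12).

10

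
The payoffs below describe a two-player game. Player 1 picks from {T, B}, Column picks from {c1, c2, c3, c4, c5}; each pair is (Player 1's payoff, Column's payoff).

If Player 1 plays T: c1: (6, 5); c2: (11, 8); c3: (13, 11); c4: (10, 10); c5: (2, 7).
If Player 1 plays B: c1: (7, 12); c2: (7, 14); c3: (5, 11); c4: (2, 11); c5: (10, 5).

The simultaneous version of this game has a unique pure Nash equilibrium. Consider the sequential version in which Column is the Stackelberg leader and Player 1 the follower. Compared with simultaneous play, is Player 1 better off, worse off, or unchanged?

Work backward from Player 1's decision.
- c1: BR = B, leader payoff 12.
- c2: BR = T, leader payoff 8.
- c3: BR = T, leader payoff 11.
- c4: BR = T, leader payoff 10.
- c5: BR = B, leader payoff 5.
Maximizing over 12, 8, 11, 10, 5, Column chooses c1. Subgame-perfect outcome: (B, c1) with payoffs (7, 12).
Now find the simultaneous Nash equilibrium.
Player 1's best replies: c1→B; c2→T; c3→T; c4→T; c5→B.
Column's best replies: T→c3; B→c2.
The unique mutual best reply is (T, c3), giving (13, 11).
Player 1 earns 7 sequentially versus 13 at the Nash outcome: worse off.

worse off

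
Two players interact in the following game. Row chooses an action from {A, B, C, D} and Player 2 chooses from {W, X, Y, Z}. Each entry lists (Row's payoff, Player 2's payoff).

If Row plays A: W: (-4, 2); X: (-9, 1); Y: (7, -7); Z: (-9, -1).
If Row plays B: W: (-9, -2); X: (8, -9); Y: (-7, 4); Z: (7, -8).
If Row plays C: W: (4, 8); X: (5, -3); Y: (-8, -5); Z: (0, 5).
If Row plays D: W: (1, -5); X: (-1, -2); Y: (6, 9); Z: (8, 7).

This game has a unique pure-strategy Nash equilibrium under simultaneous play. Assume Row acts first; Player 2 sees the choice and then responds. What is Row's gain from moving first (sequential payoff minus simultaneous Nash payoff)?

Backward induction with Row moving first.
- A: BR = W, leader payoff -4.
- B: BR = Y, leader payoff -7.
- C: BR = W, leader payoff 4.
- D: BR = Y, leader payoff 6.
Maximizing over -4, -7, 4, 6, Row chooses D. Subgame-perfect outcome: (D, Y) with payoffs (6, 9).
Now find the simultaneous Nash equilibrium.
Row's best replies: W→C; X→B; Y→A; Z→D.
Player 2's best replies: A→W; B→Y; C→W; D→Y.
The unique mutual best reply is (C, W), giving (4, 8).
Row's commitment gain: 6 − 4 = 2.

2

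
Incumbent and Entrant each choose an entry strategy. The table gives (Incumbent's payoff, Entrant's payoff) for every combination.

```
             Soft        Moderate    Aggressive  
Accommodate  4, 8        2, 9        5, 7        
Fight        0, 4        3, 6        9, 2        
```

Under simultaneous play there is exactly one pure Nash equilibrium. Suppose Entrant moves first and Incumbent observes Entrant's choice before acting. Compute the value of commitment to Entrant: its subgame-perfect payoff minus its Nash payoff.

Incumbent best-responds to each possible Entrant move:
- Soft → Incumbent plays Accommodate (best of 4, 0); Entrant gets 8.
- Moderate → Incumbent plays Fight (best of 2, 3); Entrant gets 6.
- Aggressive → Incumbent plays Fight (best of 5, 9); Entrant gets 2.
Maximizing over 8, 6, 2, Entrant chooses Soft. Subgame-perfect outcome: (Accommodate, Soft) with payoffs (4, 8).
Now find the simultaneous Nash equilibrium.
Incumbent's best replies: Soft→Accommodate; Moderate→Fight; Aggressive→Fight.
Entrant's best replies: Accommodate→Moderate; Fight→Moderate.
Only (Fight, Moderate) has each player best-responding; Nash payoffs (3, 6).
Entrant's commitment gain: 8 − 6 = 2.

2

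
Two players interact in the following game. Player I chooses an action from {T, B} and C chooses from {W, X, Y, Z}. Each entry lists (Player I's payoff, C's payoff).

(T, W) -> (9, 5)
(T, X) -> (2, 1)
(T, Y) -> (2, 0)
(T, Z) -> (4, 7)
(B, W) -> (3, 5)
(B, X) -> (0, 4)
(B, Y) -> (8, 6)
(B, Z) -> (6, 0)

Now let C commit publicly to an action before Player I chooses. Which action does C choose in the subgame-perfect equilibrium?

Backward induction with C moving first.
- W: BR = T, leader payoff 5.
- X: BR = T, leader payoff 1.
- Y: BR = B, leader payoff 6.
- Z: BR = B, leader payoff 0.
C's induced payoffs are 5, 1, 6, 0, so C commits to Y. Subgame-perfect outcome: (B, Y) with payoffs (8, 6).

Y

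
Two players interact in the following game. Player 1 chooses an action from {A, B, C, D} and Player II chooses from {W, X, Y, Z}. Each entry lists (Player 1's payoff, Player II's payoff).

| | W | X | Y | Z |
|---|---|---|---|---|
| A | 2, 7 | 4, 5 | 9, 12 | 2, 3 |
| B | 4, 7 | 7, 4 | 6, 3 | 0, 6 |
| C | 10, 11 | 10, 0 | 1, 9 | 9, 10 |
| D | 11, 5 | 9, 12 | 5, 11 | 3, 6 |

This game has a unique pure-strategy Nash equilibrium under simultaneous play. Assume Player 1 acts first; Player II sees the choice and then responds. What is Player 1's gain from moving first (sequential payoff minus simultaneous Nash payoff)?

1

Player II best-responds to each possible Player 1 move:
- A → Player II plays Y (best of 7, 5, 12, 3); Player 1 gets 9.
- B → Player II plays W (best of 7, 4, 3, 6); Player 1 gets 4.
- C → Player II plays W (best of 11, 0, 9, 10); Player 1 gets 10.
- D → Player II plays X (best of 5, 12, 11, 6); Player 1 gets 9.
Player 1's induced payoffs are 9, 4, 10, 9, so Player 1 commits to C. Subgame-perfect outcome: (C, W) with payoffs (10, 11).
For the simultaneous game, intersect best replies.
Player 1's best replies: W→D; X→C; Y→A; Z→C.
Player II's best replies: A→Y; B→W; C→W; D→X.
The unique mutual best reply is (A, Y), giving (9, 12).
Player 1's commitment gain: 10 − 9 = 1.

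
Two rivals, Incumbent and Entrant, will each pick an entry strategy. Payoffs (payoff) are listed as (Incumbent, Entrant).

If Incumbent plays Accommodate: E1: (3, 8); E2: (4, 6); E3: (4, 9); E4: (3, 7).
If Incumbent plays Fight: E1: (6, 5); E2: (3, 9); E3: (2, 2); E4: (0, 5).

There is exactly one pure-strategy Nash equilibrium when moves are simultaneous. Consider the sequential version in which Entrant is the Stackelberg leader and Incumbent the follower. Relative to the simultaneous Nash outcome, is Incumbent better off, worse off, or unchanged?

Work backward from Incumbent's decision.
- E1: BR = Fight, leader payoff 5.
- E2: BR = Accommodate, leader payoff 6.
- E3: BR = Accommodate, leader payoff 9.
- E4: BR = Accommodate, leader payoff 7.
Maximizing over 5, 6, 9, 7, Entrant chooses E3. Subgame-perfect outcome: (Accommodate, E3) with payoffs (4, 9).
Under simultaneous play:
Incumbent's best replies: E1→Fight; E2→Accommodate; E3→Accommodate; E4→Accommodate.
Entrant's best replies: Accommodate→E3; Fight→E2.
The unique mutual best reply is (Accommodate, E3), giving (4, 9).
Incumbent earns 4 sequentially versus 4 at the Nash outcome: unchanged.

unchanged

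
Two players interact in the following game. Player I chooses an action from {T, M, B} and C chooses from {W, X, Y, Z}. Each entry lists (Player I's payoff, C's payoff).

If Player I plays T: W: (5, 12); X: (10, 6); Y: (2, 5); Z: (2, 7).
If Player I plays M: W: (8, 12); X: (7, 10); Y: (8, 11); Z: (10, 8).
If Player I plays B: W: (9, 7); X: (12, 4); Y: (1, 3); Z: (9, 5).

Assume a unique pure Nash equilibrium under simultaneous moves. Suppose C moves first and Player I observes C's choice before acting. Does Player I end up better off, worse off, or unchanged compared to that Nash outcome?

worse off

Work backward from Player I's decision.
- W → Player I plays B (best of 5, 8, 9); C gets 7.
- X → Player I plays B (best of 10, 7, 12); C gets 4.
- Y → Player I plays M (best of 2, 8, 1); C gets 11.
- Z → Player I plays M (best of 2, 10, 9); C gets 8.
Among 7, 4, 11, 8, the best is 11 at Y. Subgame-perfect outcome: (M, Y) with payoffs (8, 11).
For the simultaneous game, intersect best replies.
Player I's best replies: W→B; X→B; Y→M; Z→M.
C's best replies: T→W; M→W; B→W.
Only (B, W) has each player best-responding; Nash payoffs (9, 7).
Player I earns 8 sequentially versus 9 at the Nash outcome: worse off.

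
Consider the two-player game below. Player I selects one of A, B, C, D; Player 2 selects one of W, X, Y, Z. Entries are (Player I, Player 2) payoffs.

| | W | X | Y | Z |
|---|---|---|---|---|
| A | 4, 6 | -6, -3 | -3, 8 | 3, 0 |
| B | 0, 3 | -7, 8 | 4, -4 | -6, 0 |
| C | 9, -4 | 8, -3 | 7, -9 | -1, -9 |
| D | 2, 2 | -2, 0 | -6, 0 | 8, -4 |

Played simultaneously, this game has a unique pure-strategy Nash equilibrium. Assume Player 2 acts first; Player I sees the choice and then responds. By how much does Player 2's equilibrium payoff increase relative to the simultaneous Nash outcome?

0

Backward induction with Player 2 moving first.
- W → Player I plays C (best of 4, 0, 9, 2); Player 2 gets -4.
- X → Player I plays C (best of -6, -7, 8, -2); Player 2 gets -3.
- Y → Player I plays C (best of -3, 4, 7, -6); Player 2 gets -9.
- Z → Player I plays D (best of 3, -6, -1, 8); Player 2 gets -4.
Maximizing over -4, -3, -9, -4, Player 2 chooses X. Subgame-perfect outcome: (C, X) with payoffs (8, -3).
Now find the simultaneous Nash equilibrium.
Player I's best replies: W→C; X→C; Y→C; Z→D.
Player 2's best replies: A→Y; B→X; C→X; D→W.
Only (C, X) has each player best-responding; Nash payoffs (8, -3).
Player 2's commitment gain: -3 − -3 = 0.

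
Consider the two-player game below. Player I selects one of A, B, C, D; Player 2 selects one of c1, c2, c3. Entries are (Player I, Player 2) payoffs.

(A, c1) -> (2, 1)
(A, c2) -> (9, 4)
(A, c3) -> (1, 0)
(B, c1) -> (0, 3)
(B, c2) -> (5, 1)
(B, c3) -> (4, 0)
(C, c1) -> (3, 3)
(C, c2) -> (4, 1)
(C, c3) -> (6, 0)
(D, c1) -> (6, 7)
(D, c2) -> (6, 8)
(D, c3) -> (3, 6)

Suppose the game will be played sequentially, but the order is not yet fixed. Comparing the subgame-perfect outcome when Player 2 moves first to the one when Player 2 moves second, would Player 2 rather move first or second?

first

If Player I leads: Player 2's best replies are A→c2, B→c1, C→c1, D→c2; Player I's induced payoffs 9, 0, 3, 6; outcome (A, c2), payoffs (9, 4).
If Player 2 leads: Player I's best replies are c1→D, c2→A, c3→C; Player 2's induced payoffs 7, 4, 0; outcome (D, c1), payoffs (6, 7).
Player 2 gets 7 moving first and 4 moving second, so Player 2 prefers to move first.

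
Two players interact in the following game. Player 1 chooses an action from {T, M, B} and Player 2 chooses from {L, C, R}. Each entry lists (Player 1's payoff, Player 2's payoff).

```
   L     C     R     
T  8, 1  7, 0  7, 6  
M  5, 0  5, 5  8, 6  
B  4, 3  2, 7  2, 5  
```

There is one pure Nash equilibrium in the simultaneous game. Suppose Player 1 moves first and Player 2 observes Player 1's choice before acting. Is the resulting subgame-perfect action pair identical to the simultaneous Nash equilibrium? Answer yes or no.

yes

Player 2 best-responds to each possible Player 1 move:
- T: BR = R, leader payoff 7.
- M: BR = R, leader payoff 8.
- B: BR = C, leader payoff 2.
Maximizing over 7, 8, 2, Player 1 chooses M. Subgame-perfect outcome: (M, R) with payoffs (8, 6).
Under simultaneous play:
Player 1's best replies: L→T; C→T; R→M.
Player 2's best replies: T→R; M→R; B→C.
Only (M, R) has each player best-responding; Nash payoffs (8, 6).
Sequential outcome (M, R) coincides with the Nash profile (M, R).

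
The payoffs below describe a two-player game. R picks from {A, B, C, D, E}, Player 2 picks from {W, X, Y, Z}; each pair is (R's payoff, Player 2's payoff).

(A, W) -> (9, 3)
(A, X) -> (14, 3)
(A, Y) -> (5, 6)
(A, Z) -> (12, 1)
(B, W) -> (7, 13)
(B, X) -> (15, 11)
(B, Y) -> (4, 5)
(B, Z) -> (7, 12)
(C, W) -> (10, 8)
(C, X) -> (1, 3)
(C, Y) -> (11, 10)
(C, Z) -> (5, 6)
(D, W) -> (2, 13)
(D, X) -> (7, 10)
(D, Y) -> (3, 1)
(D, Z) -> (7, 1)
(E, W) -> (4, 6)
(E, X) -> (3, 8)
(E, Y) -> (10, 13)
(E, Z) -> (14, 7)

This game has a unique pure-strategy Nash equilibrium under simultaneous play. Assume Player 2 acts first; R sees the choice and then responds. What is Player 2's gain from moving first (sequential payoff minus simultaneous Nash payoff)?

1

Work backward from R's decision.
- W → R plays C (best of 9, 7, 10, 2, 4); Player 2 gets 8.
- X → R plays B (best of 14, 15, 1, 7, 3); Player 2 gets 11.
- Y → R plays C (best of 5, 4, 11, 3, 10); Player 2 gets 10.
- Z → R plays E (best of 12, 7, 5, 7, 14); Player 2 gets 7.
Maximizing over 8, 11, 10, 7, Player 2 chooses X. Subgame-perfect outcome: (B, X) with payoffs (15, 11).
Under simultaneous play:
R's best replies: W→C; X→B; Y→C; Z→E.
Player 2's best replies: A→Y; B→W; C→Y; D→W; E→Y.
Only (C, Y) has each player best-responding; Nash payoffs (11, 10).
Player 2's commitment gain: 11 − 10 = 1.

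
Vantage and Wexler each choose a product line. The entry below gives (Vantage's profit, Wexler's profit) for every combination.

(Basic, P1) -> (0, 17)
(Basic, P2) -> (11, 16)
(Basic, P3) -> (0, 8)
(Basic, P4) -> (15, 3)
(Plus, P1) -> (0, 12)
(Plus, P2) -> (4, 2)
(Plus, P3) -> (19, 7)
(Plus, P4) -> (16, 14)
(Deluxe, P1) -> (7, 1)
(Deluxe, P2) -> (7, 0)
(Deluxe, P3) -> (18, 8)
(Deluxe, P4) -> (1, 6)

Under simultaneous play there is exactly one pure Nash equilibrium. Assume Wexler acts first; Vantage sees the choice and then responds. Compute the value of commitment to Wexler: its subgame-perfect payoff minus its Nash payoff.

2

Backward induction with Wexler moving first.
- P1: BR = Deluxe, leader payoff 1.
- P2: BR = Basic, leader payoff 16.
- P3: BR = Plus, leader payoff 7.
- P4: BR = Plus, leader payoff 14.
Among 1, 16, 7, 14, the best is 16 at P2. Subgame-perfect outcome: (Basic, P2) with payoffs (11, 16).
For the simultaneous game, intersect best replies.
Vantage's best replies: P1→Deluxe; P2→Basic; P3→Plus; P4→Plus.
Wexler's best replies: Basic→P1; Plus→P4; Deluxe→P3.
Only (Plus, P4) has each player best-responding; Nash payoffs (16, 14).
Wexler's commitment gain: 16 − 14 = 2.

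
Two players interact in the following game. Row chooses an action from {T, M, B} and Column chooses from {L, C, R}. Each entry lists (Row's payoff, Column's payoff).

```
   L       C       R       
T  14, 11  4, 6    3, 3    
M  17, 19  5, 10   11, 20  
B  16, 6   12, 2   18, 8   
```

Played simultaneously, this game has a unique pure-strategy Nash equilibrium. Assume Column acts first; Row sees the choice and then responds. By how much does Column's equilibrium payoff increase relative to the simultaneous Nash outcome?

Solve by backward induction (Column leads).
- L → Row plays M (best of 14, 17, 16); Column gets 19.
- C → Row plays B (best of 4, 5, 12); Column gets 2.
- R → Row plays B (best of 3, 11, 18); Column gets 8.
Column's induced payoffs are 19, 2, 8, so Column commits to L. Subgame-perfect outcome: (M, L) with payoffs (17, 19).
Now find the simultaneous Nash equilibrium.
Row's best replies: L→M; C→B; R→B.
Column's best replies: T→L; M→R; B→R.
The unique mutual best reply is (B, R), giving (18, 8).
Column's commitment gain: 19 − 8 = 11.

11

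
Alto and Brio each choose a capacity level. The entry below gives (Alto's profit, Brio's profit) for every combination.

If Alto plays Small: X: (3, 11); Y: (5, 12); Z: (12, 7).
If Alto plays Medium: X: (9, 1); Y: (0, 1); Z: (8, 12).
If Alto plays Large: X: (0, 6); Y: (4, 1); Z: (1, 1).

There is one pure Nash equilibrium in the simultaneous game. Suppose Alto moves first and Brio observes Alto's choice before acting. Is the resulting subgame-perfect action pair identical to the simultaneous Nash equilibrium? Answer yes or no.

no

Solve by backward induction (Alto leads).
- Small: BR = Y, leader payoff 5.
- Medium: BR = Z, leader payoff 8.
- Large: BR = X, leader payoff 0.
Among 5, 8, 0, the best is 8 at Medium. Subgame-perfect outcome: (Medium, Z) with payoffs (8, 12).
Under simultaneous play:
Alto's best replies: X→Medium; Y→Small; Z→Small.
Brio's best replies: Small→Y; Medium→Z; Large→X.
The unique mutual best reply is (Small, Y), giving (5, 12).
Sequential outcome (Medium, Z) differs from the Nash profile (Small, Y).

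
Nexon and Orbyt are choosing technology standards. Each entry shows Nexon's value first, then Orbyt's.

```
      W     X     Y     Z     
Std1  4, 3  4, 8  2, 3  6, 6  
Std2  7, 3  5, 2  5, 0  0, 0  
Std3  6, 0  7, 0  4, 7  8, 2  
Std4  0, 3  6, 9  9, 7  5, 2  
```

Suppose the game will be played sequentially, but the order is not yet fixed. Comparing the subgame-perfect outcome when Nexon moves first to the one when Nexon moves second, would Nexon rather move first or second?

If Nexon leads: Orbyt's best replies are Std1→X, Std2→W, Std3→Y, Std4→X; Nexon's induced payoffs 4, 7, 4, 6; outcome (Std2, W), payoffs (7, 3).
If Orbyt leads: Nexon's best replies are W→Std2, X→Std3, Y→Std4, Z→Std3; Orbyt's induced payoffs 3, 0, 7, 2; outcome (Std4, Y), payoffs (9, 7).
Nexon gets 7 moving first and 9 moving second, so Nexon prefers to move second.

second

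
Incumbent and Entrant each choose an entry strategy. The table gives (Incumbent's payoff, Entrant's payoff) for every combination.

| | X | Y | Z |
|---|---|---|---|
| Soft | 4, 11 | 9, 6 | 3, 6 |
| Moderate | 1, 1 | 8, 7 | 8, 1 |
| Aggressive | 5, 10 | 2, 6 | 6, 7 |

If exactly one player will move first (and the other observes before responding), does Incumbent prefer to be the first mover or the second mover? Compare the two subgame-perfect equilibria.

first

If Incumbent leads: Entrant's best replies are Soft→X, Moderate→Y, Aggressive→X; Incumbent's induced payoffs 4, 8, 5; outcome (Moderate, Y), payoffs (8, 7).
If Entrant leads: Incumbent's best replies are X→Aggressive, Y→Soft, Z→Moderate; Entrant's induced payoffs 10, 6, 1; outcome (Aggressive, X), payoffs (5, 10).
Incumbent gets 8 moving first and 5 moving second, so Incumbent prefers to move first.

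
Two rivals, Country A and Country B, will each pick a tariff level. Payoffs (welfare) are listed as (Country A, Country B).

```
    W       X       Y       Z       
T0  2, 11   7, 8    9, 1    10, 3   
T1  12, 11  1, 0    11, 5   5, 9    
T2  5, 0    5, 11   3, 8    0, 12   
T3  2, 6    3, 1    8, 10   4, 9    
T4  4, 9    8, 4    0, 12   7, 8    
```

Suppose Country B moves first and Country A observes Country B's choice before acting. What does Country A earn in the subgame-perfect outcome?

12

Backward induction with Country B moving first.
- W: Country A compares 2, 12, 5, 2, 4 and picks T1; Country B would get 11.
- X: Country A compares 7, 1, 5, 3, 8 and picks T4; Country B would get 4.
- Y: Country A compares 9, 11, 3, 8, 0 and picks T1; Country B would get 5.
- Z: Country A compares 10, 5, 0, 4, 7 and picks T0; Country B would get 3.
Among 11, 4, 5, 3, the best is 11 at W. Subgame-perfect outcome: (T1, W) with payoffs (12, 11).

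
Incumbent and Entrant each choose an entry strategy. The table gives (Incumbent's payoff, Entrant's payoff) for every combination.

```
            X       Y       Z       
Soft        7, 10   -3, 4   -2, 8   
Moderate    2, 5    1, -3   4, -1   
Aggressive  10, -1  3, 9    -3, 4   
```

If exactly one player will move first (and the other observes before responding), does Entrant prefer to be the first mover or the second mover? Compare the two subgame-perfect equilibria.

second

If Incumbent leads: Entrant's best replies are Soft→X, Moderate→X, Aggressive→Y; Incumbent's induced payoffs 7, 2, 3; outcome (Soft, X), payoffs (7, 10).
If Entrant leads: Incumbent's best replies are X→Aggressive, Y→Aggressive, Z→Moderate; Entrant's induced payoffs -1, 9, -1; outcome (Aggressive, Y), payoffs (3, 9).
Entrant gets 9 moving first and 10 moving second, so Entrant prefers to move second.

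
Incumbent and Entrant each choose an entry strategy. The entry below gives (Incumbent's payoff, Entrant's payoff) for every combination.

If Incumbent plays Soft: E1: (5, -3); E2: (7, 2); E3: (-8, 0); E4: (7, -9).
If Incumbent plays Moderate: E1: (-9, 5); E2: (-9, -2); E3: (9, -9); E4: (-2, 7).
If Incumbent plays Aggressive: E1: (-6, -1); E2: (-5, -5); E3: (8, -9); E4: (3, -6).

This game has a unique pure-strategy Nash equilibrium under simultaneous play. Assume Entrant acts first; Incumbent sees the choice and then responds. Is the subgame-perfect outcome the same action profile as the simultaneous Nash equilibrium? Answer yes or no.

yes

Backward induction with Entrant moving first.
- E1: Incumbent compares 5, -9, -6 and picks Soft; Entrant would get -3.
- E2: Incumbent compares 7, -9, -5 and picks Soft; Entrant would get 2.
- E3: Incumbent compares -8, 9, 8 and picks Moderate; Entrant would get -9.
- E4: Incumbent compares 7, -2, 3 and picks Soft; Entrant would get -9.
Maximizing over -3, 2, -9, -9, Entrant chooses E2. Subgame-perfect outcome: (Soft, E2) with payoffs (7, 2).
For the simultaneous game, intersect best replies.
Incumbent's best replies: E1→Soft; E2→Soft; E3→Moderate; E4→Soft.
Entrant's best replies: Soft→E2; Moderate→E4; Aggressive→E1.
The unique mutual best reply is (Soft, E2), giving (7, 2).
Sequential outcome (Soft, E2) coincides with the Nash profile (Soft, E2).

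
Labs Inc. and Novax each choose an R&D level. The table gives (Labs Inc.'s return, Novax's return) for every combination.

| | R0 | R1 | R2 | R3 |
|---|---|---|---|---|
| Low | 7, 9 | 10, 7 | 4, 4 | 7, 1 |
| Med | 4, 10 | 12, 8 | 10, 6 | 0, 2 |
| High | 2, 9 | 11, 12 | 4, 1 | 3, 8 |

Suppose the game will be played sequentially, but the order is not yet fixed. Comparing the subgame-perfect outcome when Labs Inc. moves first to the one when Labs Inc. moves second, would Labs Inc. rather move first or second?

If Labs Inc. leads: Novax's best replies are Low→R0, Med→R0, High→R1; Labs Inc.'s induced payoffs 7, 4, 11; outcome (High, R1), payoffs (11, 12).
If Novax leads: Labs Inc.'s best replies are R0→Low, R1→Med, R2→Med, R3→Low; Novax's induced payoffs 9, 8, 6, 1; outcome (Low, R0), payoffs (7, 9).
Labs Inc. gets 11 moving first and 7 moving second, so Labs Inc. prefers to move first.

first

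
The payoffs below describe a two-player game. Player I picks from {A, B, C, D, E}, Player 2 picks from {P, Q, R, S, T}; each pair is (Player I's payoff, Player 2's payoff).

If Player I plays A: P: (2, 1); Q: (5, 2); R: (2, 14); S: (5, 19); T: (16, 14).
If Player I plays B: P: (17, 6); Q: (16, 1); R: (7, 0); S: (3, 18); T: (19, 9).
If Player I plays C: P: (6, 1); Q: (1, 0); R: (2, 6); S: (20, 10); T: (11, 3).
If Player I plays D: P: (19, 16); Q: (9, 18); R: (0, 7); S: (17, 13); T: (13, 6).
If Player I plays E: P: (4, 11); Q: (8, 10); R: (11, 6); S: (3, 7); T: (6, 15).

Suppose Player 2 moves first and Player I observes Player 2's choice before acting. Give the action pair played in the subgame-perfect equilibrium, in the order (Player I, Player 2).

(D, P)

Solve by backward induction (Player 2 leads).
- P: BR = D, leader payoff 16.
- Q: BR = B, leader payoff 1.
- R: BR = E, leader payoff 6.
- S: BR = C, leader payoff 10.
- T: BR = B, leader payoff 9.
Player 2's induced payoffs are 16, 1, 6, 10, 9, so Player 2 commits to P. Subgame-perfect outcome: (D, P) with payoffs (19, 16).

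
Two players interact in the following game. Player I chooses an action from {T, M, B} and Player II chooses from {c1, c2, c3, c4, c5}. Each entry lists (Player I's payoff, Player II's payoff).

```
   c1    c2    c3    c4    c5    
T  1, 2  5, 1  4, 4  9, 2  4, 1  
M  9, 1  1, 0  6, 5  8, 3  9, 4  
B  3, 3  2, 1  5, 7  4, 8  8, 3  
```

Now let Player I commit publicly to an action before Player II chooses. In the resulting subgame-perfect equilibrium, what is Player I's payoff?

Work backward from Player II's decision.
- T: Player II compares 2, 1, 4, 2, 1 and picks c3; Player I would get 4.
- M: Player II compares 1, 0, 5, 3, 4 and picks c3; Player I would get 6.
- B: Player II compares 3, 1, 7, 8, 3 and picks c4; Player I would get 4.
Maximizing over 4, 6, 4, Player I chooses M. Subgame-perfect outcome: (M, c3) with payoffs (6, 5).

6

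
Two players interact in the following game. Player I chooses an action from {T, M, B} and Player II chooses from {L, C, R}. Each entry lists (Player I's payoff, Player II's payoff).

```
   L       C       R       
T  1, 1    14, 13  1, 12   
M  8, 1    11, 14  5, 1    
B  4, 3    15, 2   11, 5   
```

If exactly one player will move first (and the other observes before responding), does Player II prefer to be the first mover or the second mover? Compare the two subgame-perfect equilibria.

second

If Player I leads: Player II's best replies are T→C, M→C, B→R; Player I's induced payoffs 14, 11, 11; outcome (T, C), payoffs (14, 13).
If Player II leads: Player I's best replies are L→M, C→B, R→B; Player II's induced payoffs 1, 2, 5; outcome (B, R), payoffs (11, 5).
Player II gets 5 moving first and 13 moving second, so Player II prefers to move second.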